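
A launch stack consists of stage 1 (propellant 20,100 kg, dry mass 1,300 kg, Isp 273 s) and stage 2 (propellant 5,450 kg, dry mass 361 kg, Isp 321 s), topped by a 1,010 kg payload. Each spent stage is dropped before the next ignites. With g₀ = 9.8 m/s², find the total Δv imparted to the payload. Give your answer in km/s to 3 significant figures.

Ignition mass of stage 1 = 20,100+1,300 + 5,450+361 + 1,010 = 28,221 kg.
Stage 1: m₀ = 28,221 kg, m_f = 28,221 − 20,100 = 8,121 kg; Δv = 273×9.8×ln(3.475) = 2675.4×1.2456 ≈ 3333 m/s.
Stage 2: m₀ = 6,821 kg, m_f = 6,821 − 5,450 = 1,371 kg; Δv = 321×9.8×ln(4.975) = 3145.8×1.6045 ≈ 5047 m/s.
Total Δv = 3333 + 5047 = 8380 m/s.

Δv ≈ 8.38 km/s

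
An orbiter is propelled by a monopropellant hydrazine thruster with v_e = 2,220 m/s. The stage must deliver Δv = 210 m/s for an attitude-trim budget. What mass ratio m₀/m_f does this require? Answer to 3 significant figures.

From the ideal rocket equation, m₀/m_f = exp(Δv / v_e) = exp(210 / 2220.0) = exp(0.0946) = 1.0992.

mass ratio ≈ 1.10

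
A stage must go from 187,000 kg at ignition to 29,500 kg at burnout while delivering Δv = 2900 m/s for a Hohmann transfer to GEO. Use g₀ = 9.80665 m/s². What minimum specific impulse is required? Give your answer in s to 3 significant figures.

ln(m₀/m_f) = ln(187000/29500) = ln(6.339) = 1.8467.
Using Δv = v_e ln(m₀/m_f): v_e = Δv / ln(m₀/m_f) = 2900 / 1.8467 = 1570.4 m/s.
Isp = v_e / g₀ = 1570.4 / 9.80665 = 160.1 s.

Isp ≈ 160 s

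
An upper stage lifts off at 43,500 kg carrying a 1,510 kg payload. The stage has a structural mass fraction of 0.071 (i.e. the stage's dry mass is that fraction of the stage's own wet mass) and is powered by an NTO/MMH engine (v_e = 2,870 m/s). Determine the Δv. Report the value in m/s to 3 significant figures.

Δv ≈ 6520 m/s

Stage wet mass = m₀ − payload = 43,500 − 1,510 = 41,990 kg.
Stage dry mass = ε × stage wet mass = 0.071 × 41,990 = 2,981.29 kg.
Burnout mass m_f = stage dry + payload = 2,981.29 + 1,510 = 4,491.29 kg.
By the Tsiolkovsky rocket equation, Δv = v_e · ln(43,500/4,491.29) = 2870.0 × ln(9.685) = 2870.0 × 2.2706 ≈ 6517 m/s.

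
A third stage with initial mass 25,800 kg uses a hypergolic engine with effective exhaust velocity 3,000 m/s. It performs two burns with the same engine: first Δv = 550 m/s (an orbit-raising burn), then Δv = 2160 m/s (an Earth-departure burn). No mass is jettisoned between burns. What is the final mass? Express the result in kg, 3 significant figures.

final mass ≈ 10500 kg

After the first burn: m = 25800 × exp(−550/3000.0) = 25800 × 0.83249 = 21,478.2 kg.
After the second burn: m = 21,478.2 × exp(−2160/3000.0) = 21,478.2 × 0.48675 = 10,454.5 kg.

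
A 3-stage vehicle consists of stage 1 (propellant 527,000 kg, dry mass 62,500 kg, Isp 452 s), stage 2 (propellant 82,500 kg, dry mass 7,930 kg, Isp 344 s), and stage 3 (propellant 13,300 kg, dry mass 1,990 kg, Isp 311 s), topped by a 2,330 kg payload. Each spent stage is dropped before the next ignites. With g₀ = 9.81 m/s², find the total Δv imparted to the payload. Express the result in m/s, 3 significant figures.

Ignition mass of stage 1 = 527,000+62,500 + 82,500+7,930 + 13,300+1,990 + 2,330 = 697,550 kg.
Stage 1: m₀ = 697,550 kg, m_f = 697,550 − 527,000 = 170,550 kg; Δv = 452×9.81×ln(4.09) = 4434.1×1.4085 ≈ 6246 m/s.
Stage 2: m₀ = 108,050 kg, m_f = 108,050 − 82,500 = 25,550 kg; Δv = 344×9.81×ln(4.229) = 3374.6×1.4420 ≈ 4866 m/s.
Stage 3: m₀ = 17,620 kg, m_f = 17,620 − 13,300 = 4,320 kg; Δv = 311×9.81×ln(4.079) = 3050.9×1.4058 ≈ 4289 m/s.
Total Δv = 6246 + 4866 + 4289 = 15401 m/s.

Δv ≈ 15400 m/s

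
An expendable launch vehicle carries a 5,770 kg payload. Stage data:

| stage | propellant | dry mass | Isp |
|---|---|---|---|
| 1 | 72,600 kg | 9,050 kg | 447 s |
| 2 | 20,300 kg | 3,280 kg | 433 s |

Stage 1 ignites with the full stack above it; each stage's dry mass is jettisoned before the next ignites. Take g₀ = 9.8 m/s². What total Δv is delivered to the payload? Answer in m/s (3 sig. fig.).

Δv ≈ 9640 m/s

Ignition mass of stage 1 = 72,600+9,050 + 20,300+3,280 + 5,770 = 111,000 kg.
Stage 1: m₀ = 111,000 kg, m_f = 111,000 − 72,600 = 38,400 kg; Δv = 447×9.8×ln(2.891) = 4380.6×1.0615 ≈ 4650 m/s.
Stage 2: m₀ = 29,350 kg, m_f = 29,350 − 20,300 = 9,050 kg; Δv = 433×9.8×ln(3.243) = 4243.4×1.1765 ≈ 4992 m/s.
Total Δv = 4650 + 4992 = 9642 m/s.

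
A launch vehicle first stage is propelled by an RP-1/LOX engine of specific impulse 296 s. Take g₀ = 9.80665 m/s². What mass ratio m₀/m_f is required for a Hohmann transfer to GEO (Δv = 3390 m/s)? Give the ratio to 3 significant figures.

mass ratio ≈ 3.22

v_e = Isp · g₀ = 296 × 9.80665 = 2902.8 m/s.
m₀/m_f = exp(Δv / v_e) = exp(3390 / 2902.8) = exp(1.1679) = 3.2151.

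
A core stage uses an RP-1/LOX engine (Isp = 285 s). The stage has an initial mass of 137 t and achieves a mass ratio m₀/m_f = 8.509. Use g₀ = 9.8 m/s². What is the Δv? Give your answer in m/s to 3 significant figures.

Δv ≈ 5980 m/s

v_e = Isp · g₀ = 285 × 9.8 = 2793.0 m/s.
Δv = v_e · ln(8.509) = 2793.0 × 2.1411 ≈ 5980.2 m/s.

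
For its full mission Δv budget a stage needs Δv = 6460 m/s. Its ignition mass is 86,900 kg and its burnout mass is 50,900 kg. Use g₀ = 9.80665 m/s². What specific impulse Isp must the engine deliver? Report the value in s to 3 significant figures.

Isp ≈ 1230 s

ln(m₀/m_f) = ln(86900/50900) = ln(1.707) = 0.5349.
By the Tsiolkovsky rocket equation, v_e = Δv / ln(m₀/m_f) = 6460 / 0.5349 = 12077.1 m/s.
Isp = v_e / g₀ = 12077.1 / 9.80665 = 1231.5 s.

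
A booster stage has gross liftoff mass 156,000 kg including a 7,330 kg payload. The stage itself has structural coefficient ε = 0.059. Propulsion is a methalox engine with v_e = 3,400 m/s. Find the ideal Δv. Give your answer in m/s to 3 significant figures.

Stage wet mass = m₀ − payload = 156,000 − 7,330 = 148,670 kg.
Stage dry mass = ε × stage wet mass = 0.059 × 148,670 = 8,771.53 kg.
Burnout mass m_f = stage dry + payload = 8,771.53 + 7,330 = 16,101.53 kg.
Using Δv = v_e ln(m₀/m_f): Δv = v_e · ln(156,000/16,101.53) = 3400.0 × ln(9.689) = 3400.0 × 2.2709 ≈ 7721 m/s.

Δv ≈ 7720 m/s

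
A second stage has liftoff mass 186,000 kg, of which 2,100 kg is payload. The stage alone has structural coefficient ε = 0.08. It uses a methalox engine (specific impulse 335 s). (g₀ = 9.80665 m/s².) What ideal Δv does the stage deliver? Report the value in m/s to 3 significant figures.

Stage wet mass = m₀ − payload = 186,000 − 2,100 = 183,900 kg.
Stage dry mass = ε × stage wet mass = 0.08 × 183,900 = 14,712 kg.
Burnout mass m_f = stage dry + payload = 14,712 + 2,100 = 16,812 kg.
v_e = Isp · g₀ = 335 × 9.80665 = 3285.2 m/s.
Using Δv = v_e ln(m₀/m_f): Δv = v_e · ln(186,000/16,812) = 3285.2 × ln(11.06) = 3285.2 × 2.4037 ≈ 7897 m/s.

Δv ≈ 7900 m/s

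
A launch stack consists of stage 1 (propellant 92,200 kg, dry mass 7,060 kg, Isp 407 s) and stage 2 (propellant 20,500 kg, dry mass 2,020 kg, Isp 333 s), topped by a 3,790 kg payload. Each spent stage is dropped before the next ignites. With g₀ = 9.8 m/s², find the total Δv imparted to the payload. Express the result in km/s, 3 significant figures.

Ignition mass of stage 1 = 92,200+7,060 + 20,500+2,020 + 3,790 = 125,570 kg.
Stage 1: m₀ = 125,570 kg, m_f = 125,570 − 92,200 = 33,370 kg; Δv = 407×9.8×ln(3.763) = 3988.6×1.3252 ≈ 5286 m/s.
Stage 2: m₀ = 26,310 kg, m_f = 26,310 − 20,500 = 5,810 kg; Δv = 333×9.8×ln(4.528) = 3263.4×1.5104 ≈ 4929 m/s.
Total Δv = 5286 + 4929 = 10215 m/s.

Δv ≈ 10.2 km/s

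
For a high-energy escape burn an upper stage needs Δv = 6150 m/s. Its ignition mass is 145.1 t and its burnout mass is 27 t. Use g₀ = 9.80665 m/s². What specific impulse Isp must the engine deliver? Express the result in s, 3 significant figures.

Isp ≈ 373 s

ln(m₀/m_f) = ln(145100/27000) = ln(5.374) = 1.6816.
By the Tsiolkovsky rocket equation, v_e = Δv / ln(m₀/m_f) = 6150 / 1.6816 = 3657.3 m/s.
Isp = v_e / g₀ = 3657.3 / 9.80665 = 372.9 s.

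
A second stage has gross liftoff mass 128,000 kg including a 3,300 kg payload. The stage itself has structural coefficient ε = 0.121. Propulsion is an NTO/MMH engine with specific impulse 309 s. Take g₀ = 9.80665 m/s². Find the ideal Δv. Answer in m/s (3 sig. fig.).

Stage wet mass = m₀ − payload = 128,000 − 3,300 = 124,700 kg.
Stage dry mass = ε × stage wet mass = 0.121 × 124,700 = 15,088.7 kg.
Burnout mass m_f = stage dry + payload = 15,088.7 + 3,300 = 18,388.7 kg.
v_e = Isp · g₀ = 309 × 9.80665 = 3030.3 m/s.
Rocket equation: Δv = v_e · ln(128,000/18,388.7) = 3030.3 × ln(6.961) = 3030.3 × 1.9403 ≈ 5880 m/s.

Δv ≈ 5880 m/s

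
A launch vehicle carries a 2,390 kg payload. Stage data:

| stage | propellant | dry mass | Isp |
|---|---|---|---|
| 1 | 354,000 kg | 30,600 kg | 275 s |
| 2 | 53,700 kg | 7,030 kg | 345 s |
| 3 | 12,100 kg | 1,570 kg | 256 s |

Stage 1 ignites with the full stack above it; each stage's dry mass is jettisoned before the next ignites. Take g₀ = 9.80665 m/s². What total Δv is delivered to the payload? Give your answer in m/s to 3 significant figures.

Ignition mass of stage 1 = 354,000+30,600 + 53,700+7,030 + 12,100+1,570 + 2,390 = 461,390 kg.
Stage 1: m₀ = 461,390 kg, m_f = 461,390 − 354,000 = 107,390 kg; Δv = 275×9.80665×ln(4.296) = 2696.8×1.4578 ≈ 3931 m/s.
Stage 2: m₀ = 76,790 kg, m_f = 76,790 − 53,700 = 23,090 kg; Δv = 345×9.80665×ln(3.326) = 3383.3×1.2017 ≈ 4066 m/s.
Stage 3: m₀ = 16,060 kg, m_f = 16,060 − 12,100 = 3,960 kg; Δv = 256×9.80665×ln(4.056) = 2510.5×1.4001 ≈ 3515 m/s.
Total Δv = 3931 + 4066 + 3515 = 11512 m/s.

Δv ≈ 11500 m/s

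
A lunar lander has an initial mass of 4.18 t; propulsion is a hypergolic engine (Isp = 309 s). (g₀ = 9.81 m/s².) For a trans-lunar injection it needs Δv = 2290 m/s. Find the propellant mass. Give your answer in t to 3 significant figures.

v_e = Isp · g₀ = 309 × 9.81 = 3031.3 m/s.
m₀/m_f = exp(Δv / v_e) = exp(2290 / 3031.3) = exp(0.7555) = 2.1286.
m_f = 4.18 / 2.1286 = 1.96373 t, so propellant = m₀ − m_f = 4.18 − 1.96373 = 2.21627 t.

propellant mass ≈ 2.22 t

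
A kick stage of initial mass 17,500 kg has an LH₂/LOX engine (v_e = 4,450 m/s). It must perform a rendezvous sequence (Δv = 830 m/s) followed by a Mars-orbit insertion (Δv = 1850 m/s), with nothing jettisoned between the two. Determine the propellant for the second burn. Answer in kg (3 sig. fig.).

propellant for the second burn ≈ 4940 kg

After the first burn: m = 17500 × exp(−830/4450.0) = 17500 × 0.82984 = 14,522.2 kg.
After the second burn: m = 14,522.2 × exp(−1850/4450.0) = 14,522.2 × 0.65986 = 9,582.62 kg.
Second-burn propellant = 14,522.2 − 9,582.62 = 4,939.58 kg.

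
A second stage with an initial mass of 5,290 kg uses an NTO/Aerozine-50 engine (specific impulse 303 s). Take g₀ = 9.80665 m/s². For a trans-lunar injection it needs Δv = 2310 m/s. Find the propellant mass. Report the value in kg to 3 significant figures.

v_e = Isp · g₀ = 303 × 9.80665 = 2971.4 m/s.
From the ideal rocket equation, m₀/m_f = exp(Δv / v_e) = exp(2310 / 2971.4) = exp(0.7774) = 2.1758.
m_f = 5,290 / 2.1758 = 2,431.29 kg, so propellant = m₀ − m_f = 5,290 − 2,431.29 = 2,858.71 kg.

propellant mass ≈ 2860 kg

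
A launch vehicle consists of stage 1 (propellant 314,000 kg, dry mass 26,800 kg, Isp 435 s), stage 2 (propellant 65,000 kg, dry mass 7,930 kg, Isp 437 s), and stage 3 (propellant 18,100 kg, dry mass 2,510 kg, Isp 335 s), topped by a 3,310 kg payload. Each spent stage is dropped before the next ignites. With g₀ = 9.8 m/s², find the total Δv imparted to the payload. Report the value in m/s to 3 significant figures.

Ignition mass of stage 1 = 314,000+26,800 + 65,000+7,930 + 18,100+2,510 + 3,310 = 437,650 kg.
Stage 1: m₀ = 437,650 kg, m_f = 437,650 − 314,000 = 123,650 kg; Δv = 435×9.8×ln(3.539) = 4263.0×1.2640 ≈ 5388 m/s.
Stage 2: m₀ = 96,850 kg, m_f = 96,850 − 65,000 = 31,850 kg; Δv = 437×9.8×ln(3.041) = 4282.6×1.1121 ≈ 4763 m/s.
Stage 3: m₀ = 23,920 kg, m_f = 23,920 − 18,100 = 5,820 kg; Δv = 335×9.8×ln(4.11) = 3283.0×1.4134 ≈ 4640 m/s.
Total Δv = 5388 + 4763 + 4640 = 14791 m/s.

Δv ≈ 14800 m/s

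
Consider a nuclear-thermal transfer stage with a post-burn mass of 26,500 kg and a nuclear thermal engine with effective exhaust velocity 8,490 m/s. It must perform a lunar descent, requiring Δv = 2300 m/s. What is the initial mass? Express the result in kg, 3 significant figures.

m₀/m_f = exp(Δv / v_e) = exp(2300 / 8490.0) = exp(0.2709) = 1.3112.
m₀ = m_f × 1.3112 = 26,500 × 1.3112 = 34,746.8 kg.

initial mass ≈ 34700 kg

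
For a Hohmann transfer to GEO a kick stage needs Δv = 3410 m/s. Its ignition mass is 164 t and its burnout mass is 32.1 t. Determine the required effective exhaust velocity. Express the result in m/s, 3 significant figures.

v_e ≈ 2090 m/s

ln(m₀/m_f) = ln(164000/32100) = ln(5.109) = 1.6310.
Using Δv = v_e ln(m₀/m_f): v_e = Δv / ln(m₀/m_f) = 3410 / 1.6310 = 2090.7 m/s.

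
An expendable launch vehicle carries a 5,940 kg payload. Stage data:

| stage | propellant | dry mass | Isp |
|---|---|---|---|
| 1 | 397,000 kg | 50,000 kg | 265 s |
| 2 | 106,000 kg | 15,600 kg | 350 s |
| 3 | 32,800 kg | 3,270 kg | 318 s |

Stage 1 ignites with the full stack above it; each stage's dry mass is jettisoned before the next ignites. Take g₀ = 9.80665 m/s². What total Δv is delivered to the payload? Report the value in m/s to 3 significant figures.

Ignition mass of stage 1 = 397,000+50,000 + 106,000+15,600 + 32,800+3,270 + 5,940 = 610,610 kg.
Stage 1: m₀ = 610,610 kg, m_f = 610,610 − 397,000 = 213,610 kg; Δv = 265×9.80665×ln(2.859) = 2598.8×1.0503 ≈ 2729 m/s.
Stage 2: m₀ = 163,610 kg, m_f = 163,610 − 106,000 = 57,610 kg; Δv = 350×9.80665×ln(2.84) = 3432.3×1.0438 ≈ 3583 m/s.
Stage 3: m₀ = 42,010 kg, m_f = 42,010 − 32,800 = 9,210 kg; Δv = 318×9.80665×ln(4.561) = 3118.5×1.5176 ≈ 4733 m/s.
Total Δv = 2729 + 3583 + 4733 = 11045 m/s.

Δv ≈ 11000 m/s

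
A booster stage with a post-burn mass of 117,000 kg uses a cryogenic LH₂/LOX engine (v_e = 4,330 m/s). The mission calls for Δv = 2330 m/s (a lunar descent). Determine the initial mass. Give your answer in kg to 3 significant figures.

From the ideal rocket equation, m₀/m_f = exp(Δv / v_e) = exp(2330 / 4330.0) = exp(0.5381) = 1.7128.
m₀ = m_f × 1.7128 = 117,000 × 1.7128 = 200,398 kg.

initial mass ≈ 200000 kg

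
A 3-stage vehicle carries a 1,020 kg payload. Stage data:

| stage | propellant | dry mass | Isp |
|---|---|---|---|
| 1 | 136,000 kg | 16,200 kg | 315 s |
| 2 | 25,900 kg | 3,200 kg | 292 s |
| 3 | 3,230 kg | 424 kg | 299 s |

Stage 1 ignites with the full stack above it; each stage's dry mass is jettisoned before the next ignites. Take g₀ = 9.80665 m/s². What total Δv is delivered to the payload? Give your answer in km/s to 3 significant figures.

Δv ≈ 11.7 km/s

Ignition mass of stage 1 = 136,000+16,200 + 25,900+3,200 + 3,230+424 + 1,020 = 185,974 kg.
Stage 1: m₀ = 185,974 kg, m_f = 185,974 − 136,000 = 49,974 kg; Δv = 315×9.80665×ln(3.721) = 3089.1×1.3141 ≈ 4059 m/s.
Stage 2: m₀ = 33,774 kg, m_f = 33,774 − 25,900 = 7,874 kg; Δv = 292×9.80665×ln(4.289) = 2863.5×1.4561 ≈ 4170 m/s.
Stage 3: m₀ = 4,674 kg, m_f = 4,674 − 3,230 = 1,444 kg; Δv = 299×9.80665×ln(3.237) = 2932.2×1.1746 ≈ 3444 m/s.
Total Δv = 4059 + 4170 + 3444 = 11673 m/s.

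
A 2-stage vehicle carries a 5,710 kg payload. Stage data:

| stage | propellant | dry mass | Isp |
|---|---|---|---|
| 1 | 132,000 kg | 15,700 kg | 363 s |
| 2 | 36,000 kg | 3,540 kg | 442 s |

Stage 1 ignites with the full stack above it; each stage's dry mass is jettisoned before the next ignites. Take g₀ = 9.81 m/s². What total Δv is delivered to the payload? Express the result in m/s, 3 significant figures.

Δv ≈ 11000 m/s

Ignition mass of stage 1 = 132,000+15,700 + 36,000+3,540 + 5,710 = 192,950 kg.
Stage 1: m₀ = 192,950 kg, m_f = 192,950 − 132,000 = 60,950 kg; Δv = 363×9.81×ln(3.166) = 3561.0×1.1524 ≈ 4104 m/s.
Stage 2: m₀ = 45,250 kg, m_f = 45,250 − 36,000 = 9,250 kg; Δv = 442×9.81×ln(4.892) = 4336.0×1.5876 ≈ 6884 m/s.
Total Δv = 4104 + 6884 = 10988 m/s.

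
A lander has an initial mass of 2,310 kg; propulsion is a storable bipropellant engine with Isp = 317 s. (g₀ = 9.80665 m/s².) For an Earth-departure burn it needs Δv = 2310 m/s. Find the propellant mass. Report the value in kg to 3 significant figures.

propellant mass ≈ 1210 kg

v_e = Isp · g₀ = 317 × 9.80665 = 3108.7 m/s.
By the Tsiolkovsky rocket equation, m₀/m_f = exp(Δv / v_e) = exp(2310 / 3108.7) = exp(0.7431) = 2.1024.
m_f = 2,310 / 2.1024 = 1,098.74 kg, so propellant = m₀ − m_f = 2,310 − 1,098.74 = 1,211.26 kg.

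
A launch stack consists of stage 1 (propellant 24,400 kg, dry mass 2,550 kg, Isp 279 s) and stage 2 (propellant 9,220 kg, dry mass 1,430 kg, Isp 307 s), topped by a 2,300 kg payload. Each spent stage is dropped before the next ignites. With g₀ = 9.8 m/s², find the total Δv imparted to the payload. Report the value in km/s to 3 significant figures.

Ignition mass of stage 1 = 24,400+2,550 + 9,220+1,430 + 2,300 = 39,900 kg.
Stage 1: m₀ = 39,900 kg, m_f = 39,900 − 24,400 = 15,500 kg; Δv = 279×9.8×ln(2.574) = 2734.2×0.9455 ≈ 2585 m/s.
Stage 2: m₀ = 12,950 kg, m_f = 12,950 − 9,220 = 3,730 kg; Δv = 307×9.8×ln(3.472) = 3008.6×1.2447 ≈ 3745 m/s.
Total Δv = 2585 + 3745 = 6330 m/s.

Δv ≈ 6.33 km/s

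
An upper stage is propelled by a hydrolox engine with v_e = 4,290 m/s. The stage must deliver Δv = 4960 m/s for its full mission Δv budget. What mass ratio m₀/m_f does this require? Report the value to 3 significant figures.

m₀/m_f = exp(Δv / v_e) = exp(4960 / 4290.0) = exp(1.1562) = 3.1778.

mass ratio ≈ 3.18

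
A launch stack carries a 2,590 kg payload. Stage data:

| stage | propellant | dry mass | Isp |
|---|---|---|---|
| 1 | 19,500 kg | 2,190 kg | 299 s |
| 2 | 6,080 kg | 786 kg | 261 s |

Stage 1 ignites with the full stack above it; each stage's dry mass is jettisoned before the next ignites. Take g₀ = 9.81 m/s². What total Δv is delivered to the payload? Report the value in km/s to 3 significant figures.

Δv ≈ 5.52 km/s

Ignition mass of stage 1 = 19,500+2,190 + 6,080+786 + 2,590 = 31,146 kg.
Stage 1: m₀ = 31,146 kg, m_f = 31,146 − 19,500 = 11,646 kg; Δv = 299×9.81×ln(2.674) = 2933.2×0.9837 ≈ 2885 m/s.
Stage 2: m₀ = 9,456 kg, m_f = 9,456 − 6,080 = 3,376 kg; Δv = 261×9.81×ln(2.801) = 2560.4×1.0300 ≈ 2637 m/s.
Total Δv = 2885 + 2637 = 5522 m/s.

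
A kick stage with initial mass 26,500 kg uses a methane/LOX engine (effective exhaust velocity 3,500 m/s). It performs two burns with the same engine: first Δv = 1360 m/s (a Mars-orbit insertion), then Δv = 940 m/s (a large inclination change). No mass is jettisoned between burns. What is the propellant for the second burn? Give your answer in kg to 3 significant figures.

propellant for the second burn ≈ 4230 kg

After the first burn: m = 26500 × exp(−1360/3500.0) = 26500 × 0.67802 = 17,967.5 kg.
After the second burn: m = 17,967.5 × exp(−940/3500.0) = 17,967.5 × 0.76447 = 13,735.6 kg.
Second-burn propellant = 17,967.5 − 13,735.6 = 4,231.9 kg.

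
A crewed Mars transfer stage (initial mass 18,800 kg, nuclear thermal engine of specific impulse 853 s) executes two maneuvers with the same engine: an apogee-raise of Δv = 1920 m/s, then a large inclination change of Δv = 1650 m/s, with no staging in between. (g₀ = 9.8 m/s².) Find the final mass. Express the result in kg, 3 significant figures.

v_e = Isp · g₀ = 853 × 9.8 = 8359.4 m/s.
After the first burn: m = 18800 × exp(−1920/8359.4) = 18800 × 0.79479 = 14,942.1 kg.
After the second burn: m = 14,942.1 × exp(−1650/8359.4) = 14,942.1 × 0.82088 = 12,265.7 kg.

final mass ≈ 12300 kg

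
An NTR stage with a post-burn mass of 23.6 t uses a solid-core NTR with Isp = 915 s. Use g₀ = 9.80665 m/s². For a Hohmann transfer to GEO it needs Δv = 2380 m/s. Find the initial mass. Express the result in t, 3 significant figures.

initial mass ≈ 30.8 t

v_e = Isp · g₀ = 915 × 9.80665 = 8973.1 m/s.
From the ideal rocket equation, m₀/m_f = exp(Δv / v_e) = exp(2380 / 8973.1) = exp(0.2652) = 1.3037.
m₀ = m_f × 1.3037 = 23.6 × 1.3037 = 30.7673 t.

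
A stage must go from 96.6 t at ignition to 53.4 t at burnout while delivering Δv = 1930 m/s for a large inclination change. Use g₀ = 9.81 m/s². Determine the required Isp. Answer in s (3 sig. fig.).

Isp ≈ 332 s

ln(m₀/m_f) = ln(96600/53400) = ln(1.809) = 0.5928.
v_e = Δv / ln(m₀/m_f) = 1930 / 0.5928 = 3255.9 m/s.
Isp = v_e / g₀ = 3255.9 / 9.81 = 331.9 s.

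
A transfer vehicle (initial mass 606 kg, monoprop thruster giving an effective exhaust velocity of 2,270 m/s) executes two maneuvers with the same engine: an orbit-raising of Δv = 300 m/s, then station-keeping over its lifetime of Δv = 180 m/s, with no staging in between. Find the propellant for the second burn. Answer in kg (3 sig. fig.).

After the first burn: m = 606 × exp(−300/2270.0) = 606 × 0.87620 = 530.977 kg.
After the second burn: m = 530.977 × exp(−180/2270.0) = 530.977 × 0.92377 = 490.501 kg.
Second-burn propellant = 530.977 − 490.501 = 40.476 kg.

propellant for the second burn ≈ 40.5 kg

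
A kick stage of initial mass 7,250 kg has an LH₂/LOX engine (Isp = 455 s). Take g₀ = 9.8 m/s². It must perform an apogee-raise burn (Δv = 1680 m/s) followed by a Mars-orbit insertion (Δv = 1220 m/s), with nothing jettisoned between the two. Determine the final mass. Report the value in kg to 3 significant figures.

final mass ≈ 3780 kg

v_e = Isp · g₀ = 455 × 9.8 = 4459.0 m/s.
After the first burn: m = 7250 × exp(−1680/4459.0) = 7250 × 0.68608 = 4,974.08 kg.
After the second burn: m = 4,974.08 × exp(−1220/4459.0) = 4,974.08 × 0.76063 = 3,783.43 kg.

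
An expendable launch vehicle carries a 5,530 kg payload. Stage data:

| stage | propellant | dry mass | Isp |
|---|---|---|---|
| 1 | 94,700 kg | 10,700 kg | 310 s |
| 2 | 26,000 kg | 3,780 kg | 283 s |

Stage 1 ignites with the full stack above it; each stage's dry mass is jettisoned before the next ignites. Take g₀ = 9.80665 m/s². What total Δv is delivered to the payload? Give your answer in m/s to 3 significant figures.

Δv ≈ 7100 m/s

Ignition mass of stage 1 = 94,700+10,700 + 26,000+3,780 + 5,530 = 140,710 kg.
Stage 1: m₀ = 140,710 kg, m_f = 140,710 − 94,700 = 46,010 kg; Δv = 310×9.80665×ln(3.058) = 3040.1×1.1178 ≈ 3398 m/s.
Stage 2: m₀ = 35,310 kg, m_f = 35,310 − 26,000 = 9,310 kg; Δv = 283×9.80665×ln(3.793) = 2775.3×1.3331 ≈ 3700 m/s.
Total Δv = 3398 + 3700 = 7098 m/s.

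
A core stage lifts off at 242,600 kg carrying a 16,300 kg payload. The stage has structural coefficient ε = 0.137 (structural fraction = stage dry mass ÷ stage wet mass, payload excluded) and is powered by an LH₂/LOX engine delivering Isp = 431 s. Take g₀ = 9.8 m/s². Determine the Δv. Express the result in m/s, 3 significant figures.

Stage wet mass = m₀ − payload = 242,600 − 16,300 = 226,300 kg.
Stage dry mass = ε × stage wet mass = 0.137 × 226,300 = 31,003.1 kg.
Burnout mass m_f = stage dry + payload = 31,003.1 + 16,300 = 47,303.1 kg.
v_e = Isp · g₀ = 431 × 9.8 = 4223.8 m/s.
By the Tsiolkovsky rocket equation, Δv = v_e · ln(242,600/47,303.1) = 4223.8 × ln(5.129) = 4223.8 × 1.6348 ≈ 6905 m/s.

Δv ≈ 6910 m/s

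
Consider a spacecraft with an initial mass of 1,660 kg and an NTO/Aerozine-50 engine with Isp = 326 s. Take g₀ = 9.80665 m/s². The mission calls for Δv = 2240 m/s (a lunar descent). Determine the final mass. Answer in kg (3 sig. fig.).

v_e = Isp · g₀ = 326 × 9.80665 = 3197.0 m/s.
m₀/m_f = exp(Δv / v_e) = exp(2240 / 3197.0) = exp(0.7007) = 2.0151.
m_f = m₀ / 2.0151 = 1,660 / 2.0151 = 823.78 kg.

final mass ≈ 824 kg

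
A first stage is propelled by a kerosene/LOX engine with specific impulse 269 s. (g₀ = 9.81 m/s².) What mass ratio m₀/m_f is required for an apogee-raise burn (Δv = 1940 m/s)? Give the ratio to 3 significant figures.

mass ratio ≈ 2.09

v_e = Isp · g₀ = 269 × 9.81 = 2638.9 m/s.
m₀/m_f = exp(Δv / v_e) = exp(1940 / 2638.9) = exp(0.7352) = 2.0858.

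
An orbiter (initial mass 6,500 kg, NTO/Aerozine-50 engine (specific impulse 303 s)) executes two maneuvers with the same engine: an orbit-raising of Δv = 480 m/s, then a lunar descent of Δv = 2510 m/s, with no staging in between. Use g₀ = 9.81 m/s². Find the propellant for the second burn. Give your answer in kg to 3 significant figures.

v_e = Isp · g₀ = 303 × 9.81 = 2972.4 m/s.
After the first burn: m = 6500 × exp(−480/2972.4) = 6500 × 0.85088 = 5,530.72 kg.
After the second burn: m = 5,530.72 × exp(−2510/2972.4) = 5,530.72 × 0.42980 = 2,377.1 kg.
Second-burn propellant = 5,530.72 − 2,377.1 = 3,153.62 kg.

propellant for the second burn ≈ 3150 kg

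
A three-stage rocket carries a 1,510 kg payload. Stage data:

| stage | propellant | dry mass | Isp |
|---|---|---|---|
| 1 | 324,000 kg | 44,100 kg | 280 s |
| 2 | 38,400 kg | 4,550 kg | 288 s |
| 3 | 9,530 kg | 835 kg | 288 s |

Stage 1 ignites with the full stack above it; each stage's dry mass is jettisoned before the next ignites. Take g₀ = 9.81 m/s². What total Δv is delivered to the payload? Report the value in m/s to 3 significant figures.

Ignition mass of stage 1 = 324,000+44,100 + 38,400+4,550 + 9,530+835 + 1,510 = 422,925 kg.
Stage 1: m₀ = 422,925 kg, m_f = 422,925 − 324,000 = 98,925 kg; Δv = 280×9.81×ln(4.275) = 2746.8×1.4528 ≈ 3991 m/s.
Stage 2: m₀ = 54,825 kg, m_f = 54,825 − 38,400 = 16,425 kg; Δv = 288×9.81×ln(3.338) = 2825.3×1.2053 ≈ 3405 m/s.
Stage 3: m₀ = 11,875 kg, m_f = 11,875 − 9,530 = 2,345 kg; Δv = 288×9.81×ln(5.064) = 2825.3×1.6221 ≈ 4583 m/s.
Total Δv = 3991 + 3405 + 4583 = 11979 m/s.

Δv ≈ 12000 m/s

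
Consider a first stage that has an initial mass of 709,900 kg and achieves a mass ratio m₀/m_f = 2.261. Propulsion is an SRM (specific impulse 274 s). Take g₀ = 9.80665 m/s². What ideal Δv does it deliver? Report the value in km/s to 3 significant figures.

v_e = Isp · g₀ = 274 × 9.80665 = 2687.0 m/s.
Δv = v_e · ln(2.261) = 2687.0 × 0.8158 ≈ 2192.1 m/s.

Δv ≈ 2.19 km/s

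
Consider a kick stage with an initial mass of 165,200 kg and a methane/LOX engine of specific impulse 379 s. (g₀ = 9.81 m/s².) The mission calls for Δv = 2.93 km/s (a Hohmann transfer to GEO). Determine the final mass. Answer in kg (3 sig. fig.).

v_e = Isp · g₀ = 379 × 9.81 = 3718.0 m/s.
Using Δv = v_e ln(m₀/m_f): m₀/m_f = exp(Δv / v_e) = exp(2930 / 3718.0) = exp(0.7881) = 2.1991.
m_f = m₀ / 2.1991 = 165,200 / 2.1991 = 75,121.6 kg.

final mass ≈ 75100 kg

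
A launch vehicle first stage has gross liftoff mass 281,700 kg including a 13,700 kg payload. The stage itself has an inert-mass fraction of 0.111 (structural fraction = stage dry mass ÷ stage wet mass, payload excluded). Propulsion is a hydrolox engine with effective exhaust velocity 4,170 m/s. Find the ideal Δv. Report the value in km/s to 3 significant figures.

Stage wet mass = m₀ − payload = 281,700 − 13,700 = 268,000 kg.
Stage dry mass = ε × stage wet mass = 0.111 × 268,000 = 29,748 kg.
Burnout mass m_f = stage dry + payload = 29,748 + 13,700 = 43,448 kg.
From the ideal rocket equation, Δv = v_e · ln(281,700/43,448) = 4170.0 × ln(6.484) = 4170.0 × 1.8693 ≈ 7795 m/s.

Δv ≈ 7.79 km/s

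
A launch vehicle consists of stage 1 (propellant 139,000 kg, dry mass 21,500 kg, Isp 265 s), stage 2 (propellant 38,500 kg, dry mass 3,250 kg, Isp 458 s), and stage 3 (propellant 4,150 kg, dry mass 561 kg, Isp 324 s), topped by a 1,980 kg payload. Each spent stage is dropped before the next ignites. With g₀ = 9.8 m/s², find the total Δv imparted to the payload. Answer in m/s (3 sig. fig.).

Ignition mass of stage 1 = 139,000+21,500 + 38,500+3,250 + 4,150+561 + 1,980 = 208,941 kg.
Stage 1: m₀ = 208,941 kg, m_f = 208,941 − 139,000 = 69,941 kg; Δv = 265×9.8×ln(2.987) = 2597.0×1.0944 ≈ 2842 m/s.
Stage 2: m₀ = 48,441 kg, m_f = 48,441 − 38,500 = 9,941 kg; Δv = 458×9.8×ln(4.873) = 4488.4×1.5837 ≈ 7108 m/s.
Stage 3: m₀ = 6,691 kg, m_f = 6,691 − 4,150 = 2,541 kg; Δv = 324×9.8×ln(2.633) = 3175.2×0.9682 ≈ 3074 m/s.
Total Δv = 2842 + 7108 + 3074 = 13024 m/s.

Δv ≈ 13000 m/s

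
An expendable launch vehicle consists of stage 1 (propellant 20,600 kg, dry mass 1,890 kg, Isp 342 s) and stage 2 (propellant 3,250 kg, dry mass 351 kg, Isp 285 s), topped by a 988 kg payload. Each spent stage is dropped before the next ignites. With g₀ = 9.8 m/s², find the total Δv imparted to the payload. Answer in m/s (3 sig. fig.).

Δv ≈ 8230 m/s

Ignition mass of stage 1 = 20,600+1,890 + 3,250+351 + 988 = 27,079 kg.
Stage 1: m₀ = 27,079 kg, m_f = 27,079 − 20,600 = 6,479 kg; Δv = 342×9.8×ln(4.18) = 3351.6×1.4302 ≈ 4793 m/s.
Stage 2: m₀ = 4,589 kg, m_f = 4,589 − 3,250 = 1,339 kg; Δv = 285×9.8×ln(3.427) = 2793.0×1.2317 ≈ 3440 m/s.
Total Δv = 4793 + 3440 = 8233 m/s.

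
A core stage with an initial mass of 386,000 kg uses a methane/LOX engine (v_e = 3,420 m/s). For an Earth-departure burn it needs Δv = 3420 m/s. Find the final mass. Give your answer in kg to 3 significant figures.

By the Tsiolkovsky rocket equation, m₀/m_f = exp(Δv / v_e) = exp(3420 / 3420.0) = exp(1.0000) = 2.7183.
m_f = m₀ / 2.7183 = 386,000 / 2.7183 = 142,001 kg.

final mass ≈ 142000 kg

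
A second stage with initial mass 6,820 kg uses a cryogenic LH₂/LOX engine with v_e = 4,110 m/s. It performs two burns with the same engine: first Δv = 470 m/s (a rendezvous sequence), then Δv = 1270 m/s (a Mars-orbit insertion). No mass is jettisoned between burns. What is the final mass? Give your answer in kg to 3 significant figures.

After the first burn: m = 6820 × exp(−470/4110.0) = 6820 × 0.89194 = 6,083.03 kg.
After the second burn: m = 6,083.03 × exp(−1270/4110.0) = 6,083.03 × 0.73418 = 4,466.04 kg.

final mass ≈ 4470 kg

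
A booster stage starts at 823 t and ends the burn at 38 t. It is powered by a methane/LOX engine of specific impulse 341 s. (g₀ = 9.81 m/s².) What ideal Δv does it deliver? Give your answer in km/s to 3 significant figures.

v_e = Isp · g₀ = 341 × 9.81 = 3345.2 m/s.
From the ideal rocket equation, Δv = v_e · ln(m₀/m_f) = 3345.2 × ln(21.66) = 3345.2 × 3.0754 ≈ 10287.8 m/s.

Δv ≈ 10.3 km/s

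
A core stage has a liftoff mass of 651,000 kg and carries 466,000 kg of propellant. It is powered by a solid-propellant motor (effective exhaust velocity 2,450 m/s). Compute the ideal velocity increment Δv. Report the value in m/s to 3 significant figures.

Δv ≈ 3080 m/s

m_f = m₀ − m_prop = 651,000 − 466,000 = 185,000 kg.
Δv = v_e · ln(m₀/m_f) = 2450.0 × ln(3.519) = 2450.0 × 1.2582 ≈ 3082.5 m/s.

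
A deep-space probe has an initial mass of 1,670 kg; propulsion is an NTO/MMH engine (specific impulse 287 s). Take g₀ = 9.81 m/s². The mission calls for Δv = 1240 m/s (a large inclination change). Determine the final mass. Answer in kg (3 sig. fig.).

v_e = Isp · g₀ = 287 × 9.81 = 2815.5 m/s.
By the Tsiolkovsky rocket equation, m₀/m_f = exp(Δv / v_e) = exp(1240 / 2815.5) = exp(0.4404) = 1.5534.
m_f = m₀ / 1.5534 = 1,670 / 1.5534 = 1,075.06 kg.

final mass ≈ 1080 kg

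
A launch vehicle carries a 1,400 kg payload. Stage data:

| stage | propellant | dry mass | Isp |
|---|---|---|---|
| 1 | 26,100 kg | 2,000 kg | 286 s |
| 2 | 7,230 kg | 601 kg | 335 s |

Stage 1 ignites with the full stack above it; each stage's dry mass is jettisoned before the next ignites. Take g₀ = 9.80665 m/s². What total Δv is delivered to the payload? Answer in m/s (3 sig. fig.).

Δv ≈ 8390 m/s

Ignition mass of stage 1 = 26,100+2,000 + 7,230+601 + 1,400 = 37,331 kg.
Stage 1: m₀ = 37,331 kg, m_f = 37,331 − 26,100 = 11,231 kg; Δv = 286×9.80665×ln(3.324) = 2804.7×1.2011 ≈ 3369 m/s.
Stage 2: m₀ = 9,231 kg, m_f = 9,231 − 7,230 = 2,001 kg; Δv = 335×9.80665×ln(4.613) = 3285.2×1.5289 ≈ 5023 m/s.
Total Δv = 3369 + 5023 = 8392 m/s.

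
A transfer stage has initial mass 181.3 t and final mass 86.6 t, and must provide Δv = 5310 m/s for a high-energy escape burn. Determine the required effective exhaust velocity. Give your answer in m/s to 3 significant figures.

v_e ≈ 7190 m/s

ln(m₀/m_f) = ln(181300/86600) = ln(2.094) = 0.7389.
By the Tsiolkovsky rocket equation, v_e = Δv / ln(m₀/m_f) = 5310 / 0.7389 = 7186.8 m/s.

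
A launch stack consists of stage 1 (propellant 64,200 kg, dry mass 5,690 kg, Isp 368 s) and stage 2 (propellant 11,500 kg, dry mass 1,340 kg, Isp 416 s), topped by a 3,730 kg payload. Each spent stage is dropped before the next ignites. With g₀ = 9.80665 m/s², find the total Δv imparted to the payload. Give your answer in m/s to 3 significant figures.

Δv ≈ 9730 m/s

Ignition mass of stage 1 = 64,200+5,690 + 11,500+1,340 + 3,730 = 86,460 kg.
Stage 1: m₀ = 86,460 kg, m_f = 86,460 − 64,200 = 22,260 kg; Δv = 368×9.80665×ln(3.884) = 3608.8×1.3569 ≈ 4897 m/s.
Stage 2: m₀ = 16,570 kg, m_f = 16,570 − 11,500 = 5,070 kg; Δv = 416×9.80665×ln(3.268) = 4079.6×1.1843 ≈ 4831 m/s.
Total Δv = 4897 + 4831 = 9728 m/s.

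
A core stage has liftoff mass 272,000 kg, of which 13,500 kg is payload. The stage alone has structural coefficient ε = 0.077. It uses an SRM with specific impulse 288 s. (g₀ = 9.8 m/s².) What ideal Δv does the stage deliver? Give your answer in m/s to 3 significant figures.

Δv ≈ 5920 m/s

Stage wet mass = m₀ − payload = 272,000 − 13,500 = 258,500 kg.
Stage dry mass = ε × stage wet mass = 0.077 × 258,500 = 19,904.5 kg.
Burnout mass m_f = stage dry + payload = 19,904.5 + 13,500 = 33,404.5 kg.
v_e = Isp · g₀ = 288 × 9.8 = 2822.4 m/s.
From the ideal rocket equation, Δv = v_e · ln(272,000/33,404.5) = 2822.4 × ln(8.143) = 2822.4 × 2.0971 ≈ 5919 m/s.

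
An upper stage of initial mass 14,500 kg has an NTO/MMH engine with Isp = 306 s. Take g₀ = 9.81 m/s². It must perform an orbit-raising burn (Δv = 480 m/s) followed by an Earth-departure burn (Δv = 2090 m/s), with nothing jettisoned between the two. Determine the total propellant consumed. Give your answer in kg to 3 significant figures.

v_e = Isp · g₀ = 306 × 9.81 = 3001.9 m/s.
After the first burn: m = 14500 × exp(−480/3001.9) = 14500 × 0.85223 = 12,357.3 kg.
After the second burn: m = 12,357.3 × exp(−2090/3001.9) = 12,357.3 × 0.49846 = 6,159.62 kg.
Total propellant = m₀ − m_final = 14500 − 6,159.62 = 8,340.38 kg.

total propellant consumed ≈ 8340 kg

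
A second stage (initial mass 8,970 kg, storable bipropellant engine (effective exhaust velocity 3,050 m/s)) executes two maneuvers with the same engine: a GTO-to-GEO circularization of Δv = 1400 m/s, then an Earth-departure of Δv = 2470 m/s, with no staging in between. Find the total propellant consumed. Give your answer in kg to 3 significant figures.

total propellant consumed ≈ 6450 kg

After the first burn: m = 8970 × exp(−1400/3050.0) = 8970 × 0.63190 = 5,668.14 kg.
After the second burn: m = 5,668.14 × exp(−2470/3050.0) = 5,668.14 × 0.44493 = 2,521.93 kg.
Total propellant = m₀ − m_final = 8970 − 2,521.93 = 6,448.07 kg.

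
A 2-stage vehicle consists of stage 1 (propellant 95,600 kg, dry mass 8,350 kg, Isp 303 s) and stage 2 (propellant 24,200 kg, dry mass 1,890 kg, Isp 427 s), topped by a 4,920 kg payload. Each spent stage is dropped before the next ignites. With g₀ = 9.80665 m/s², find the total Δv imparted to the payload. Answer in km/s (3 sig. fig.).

Δv ≈ 10.0 km/s

Ignition mass of stage 1 = 95,600+8,350 + 24,200+1,890 + 4,920 = 134,960 kg.
Stage 1: m₀ = 134,960 kg, m_f = 134,960 − 95,600 = 39,360 kg; Δv = 303×9.80665×ln(3.429) = 2971.4×1.2322 ≈ 3661 m/s.
Stage 2: m₀ = 31,010 kg, m_f = 31,010 − 24,200 = 6,810 kg; Δv = 427×9.80665×ln(4.554) = 4187.4×1.5159 ≈ 6348 m/s.
Total Δv = 3661 + 6348 = 10009 m/s.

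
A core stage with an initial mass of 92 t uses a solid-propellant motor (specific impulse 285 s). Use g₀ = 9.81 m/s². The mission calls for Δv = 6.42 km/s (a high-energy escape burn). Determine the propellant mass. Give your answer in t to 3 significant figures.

v_e = Isp · g₀ = 285 × 9.81 = 2795.9 m/s.
Rocket equation: m₀/m_f = exp(Δv / v_e) = exp(6420 / 2795.9) = exp(2.2963) = 9.9370.
m_f = 92 / 9.9370 = 9.25833 t, so propellant = m₀ − m_f = 92 − 9.25833 = 82.74167 t.

propellant mass ≈ 82.7 t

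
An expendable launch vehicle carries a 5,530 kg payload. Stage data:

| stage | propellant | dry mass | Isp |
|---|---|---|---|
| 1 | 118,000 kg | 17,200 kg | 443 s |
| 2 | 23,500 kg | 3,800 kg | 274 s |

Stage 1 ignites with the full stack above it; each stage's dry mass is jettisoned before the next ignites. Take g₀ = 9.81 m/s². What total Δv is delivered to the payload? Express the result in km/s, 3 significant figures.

Δv ≈ 8.65 km/s

Ignition mass of stage 1 = 118,000+17,200 + 23,500+3,800 + 5,530 = 168,030 kg.
Stage 1: m₀ = 168,030 kg, m_f = 168,030 − 118,000 = 50,030 kg; Δv = 443×9.81×ln(3.359) = 4345.8×1.2115 ≈ 5265 m/s.
Stage 2: m₀ = 32,830 kg, m_f = 32,830 − 23,500 = 9,330 kg; Δv = 274×9.81×ln(3.519) = 2687.9×1.2581 ≈ 3382 m/s.
Total Δv = 5265 + 3382 = 8647 m/s.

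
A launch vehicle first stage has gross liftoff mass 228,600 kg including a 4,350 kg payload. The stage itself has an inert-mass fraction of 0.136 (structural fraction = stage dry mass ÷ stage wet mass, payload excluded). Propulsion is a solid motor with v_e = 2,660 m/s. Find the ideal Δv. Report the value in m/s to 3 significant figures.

Δv ≈ 5000 m/s

Stage wet mass = m₀ − payload = 228,600 − 4,350 = 224,250 kg.
Stage dry mass = ε × stage wet mass = 0.136 × 224,250 = 30,498 kg.
Burnout mass m_f = stage dry + payload = 30,498 + 4,350 = 34,848 kg.
Δv = v_e · ln(228,600/34,848) = 2660.0 × ln(6.56) = 2660.0 × 1.8810 ≈ 5003 m/s.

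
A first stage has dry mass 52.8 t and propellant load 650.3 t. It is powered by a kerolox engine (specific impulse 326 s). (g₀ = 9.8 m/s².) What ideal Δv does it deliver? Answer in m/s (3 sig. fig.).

Δv ≈ 8270 m/s

v_e = Isp · g₀ = 326 × 9.8 = 3194.8 m/s.
m₀ = m_dry + m_prop = 52.8 + 650.3 = 703.1 t.
By the Tsiolkovsky rocket equation, Δv = v_e · ln(m₀/m_f) = 3194.8 × ln(13.32) = 3194.8 × 2.5890 ≈ 8271.3 m/s.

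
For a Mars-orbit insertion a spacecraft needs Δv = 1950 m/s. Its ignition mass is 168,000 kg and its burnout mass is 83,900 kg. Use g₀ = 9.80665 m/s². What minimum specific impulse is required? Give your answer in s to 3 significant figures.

Isp ≈ 286 s

ln(m₀/m_f) = ln(168000/83900) = ln(2.002) = 0.6943.
Rocket equation: v_e = Δv / ln(m₀/m_f) = 1950 / 0.6943 = 2808.4 m/s.
Isp = v_e / g₀ = 2808.4 / 9.80665 = 286.4 s.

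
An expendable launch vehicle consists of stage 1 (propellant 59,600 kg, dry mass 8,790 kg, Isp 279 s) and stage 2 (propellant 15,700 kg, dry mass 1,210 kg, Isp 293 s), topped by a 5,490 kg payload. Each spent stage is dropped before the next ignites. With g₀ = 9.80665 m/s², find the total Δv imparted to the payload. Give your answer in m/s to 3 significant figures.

Δv ≈ 6390 m/s

Ignition mass of stage 1 = 59,600+8,790 + 15,700+1,210 + 5,490 = 90,790 kg.
Stage 1: m₀ = 90,790 kg, m_f = 90,790 − 59,600 = 31,190 kg; Δv = 279×9.80665×ln(2.911) = 2736.1×1.0685 ≈ 2923 m/s.
Stage 2: m₀ = 22,400 kg, m_f = 22,400 − 15,700 = 6,700 kg; Δv = 293×9.80665×ln(3.343) = 2873.3×1.2070 ≈ 3468 m/s.
Total Δv = 2923 + 3468 = 6391 m/s.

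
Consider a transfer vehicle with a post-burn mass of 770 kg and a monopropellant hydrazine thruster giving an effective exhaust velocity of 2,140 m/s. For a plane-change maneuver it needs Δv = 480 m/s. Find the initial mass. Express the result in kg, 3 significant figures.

From the ideal rocket equation, m₀/m_f = exp(Δv / v_e) = exp(480 / 2140.0) = exp(0.2243) = 1.2514.
m₀ = m_f × 1.2514 = 770 × 1.2514 = 963.578 kg.

initial mass ≈ 964 kg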